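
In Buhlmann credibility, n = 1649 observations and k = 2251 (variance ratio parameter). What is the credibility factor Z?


Z = n / (n + k)
= 1649 / (1649 + 2251)
= 1649 / 3900
= 0.4228


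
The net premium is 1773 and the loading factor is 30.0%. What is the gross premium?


Gross = net * (1 + loading)
= 1773 * (1 + 0.3)
= 1773 * 1.3
= 2304.9


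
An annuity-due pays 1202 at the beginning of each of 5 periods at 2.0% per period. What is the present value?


PV_due = PMT * (1-(1+i)^(-n))/i * (1+i)
PV_immediate = 5665.5783
PV_due = 5665.5783 * 1.02
= 5778.8899


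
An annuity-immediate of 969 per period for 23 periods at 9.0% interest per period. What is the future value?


FV = PMT * ((1+i)^n - 1) / i
= 969 * ((1.09)^23 - 1) / 0.09
= 969 * (7.257874 - 1) / 0.09
= 67376.4485


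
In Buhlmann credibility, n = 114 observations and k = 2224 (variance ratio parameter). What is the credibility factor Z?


Z = n / (n + k)
= 114 / (114 + 2224)
= 114 / 2338
= 0.0488


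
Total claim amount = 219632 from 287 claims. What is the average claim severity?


severity = total / number
= 219632 / 287
= 765.2683


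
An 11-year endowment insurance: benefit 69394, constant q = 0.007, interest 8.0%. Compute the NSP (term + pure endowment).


Term component = 3366.8569
Pure endowment = 11_p_x * v^11 * benefit = 0.925639 * 0.428883 * 69394 = 27548.7784
NSP = 30915.6353


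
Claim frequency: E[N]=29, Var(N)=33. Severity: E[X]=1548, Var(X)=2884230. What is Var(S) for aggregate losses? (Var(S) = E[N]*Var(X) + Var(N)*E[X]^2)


Var(S) = E[N]*Var(X) + Var(N)*E[X]^2
= 29*2884230 + 33*1548^2
= 83642670 + 79078032
= 1.6272e+08


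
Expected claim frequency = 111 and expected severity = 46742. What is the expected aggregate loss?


E[S] = E[N] * E[X]
= 111 * 46742
= 5.1884e+06


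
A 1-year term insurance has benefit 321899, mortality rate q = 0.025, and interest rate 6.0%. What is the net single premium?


NSP = benefit * q * v
v = 1/(1+i) = 0.943396
NSP = 321899 * 0.025 * 0.943396
= 7591.9575


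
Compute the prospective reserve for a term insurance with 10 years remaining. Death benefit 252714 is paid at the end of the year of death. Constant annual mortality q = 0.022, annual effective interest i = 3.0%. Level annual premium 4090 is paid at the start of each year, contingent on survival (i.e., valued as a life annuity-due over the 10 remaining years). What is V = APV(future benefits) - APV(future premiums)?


v = 1/(1+i) = 0.970874
APV(future benefits) per unit = sum_{k=0}^{9} k_p_x * q * v^(k+1) = 0.171057
APV(future benefits) = 252714 * 0.171057 = 43228.3868
Life annuity-due factor ä_{x:10} = sum_{k=0}^{9} k_p_x * v^k = 8.008557
APV(future premiums) = 4090 * 8.008557 = 32754.9981
V = 43228.3868 - 32754.9981
= 10473.3887


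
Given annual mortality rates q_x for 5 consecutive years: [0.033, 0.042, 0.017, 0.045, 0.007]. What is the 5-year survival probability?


p_k = 1 - q_k for each year
Survival = product of (1 - q_k)
= 0.967 * 0.958 * 0.983 * 0.955 * 0.993
= 0.8636


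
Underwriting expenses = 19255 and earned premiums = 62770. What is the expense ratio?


Expense ratio = expenses / premiums
= 19255 / 62770
= 0.3068


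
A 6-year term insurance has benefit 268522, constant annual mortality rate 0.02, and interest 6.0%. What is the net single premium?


NSP = benefit * sum_{k=0}^{n-1} k_p_x * q * v^(k+1)
With constant q=0.02, v=0.943396
Sum = 0.093879
NSP = 268522 * 0.093879
= 25208.582


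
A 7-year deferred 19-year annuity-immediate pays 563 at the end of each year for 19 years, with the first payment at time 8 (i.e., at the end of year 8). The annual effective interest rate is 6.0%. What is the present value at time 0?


PV at time 7 of the 19-year annuity-immediate:
a_n = 563 * (1-(1+0.06)^(-19))/0.06 = 6282.0196
Discount back 7 years to time 0:
PV = 6282.0196 * (1+0.06)^(-7)
= 6282.0196 * 0.665057
= 4177.9018


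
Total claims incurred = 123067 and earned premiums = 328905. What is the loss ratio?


Loss ratio = claims / premiums
= 123067 / 328905
= 0.3742


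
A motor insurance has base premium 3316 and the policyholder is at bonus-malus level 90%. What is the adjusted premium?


adjusted = base * BM_level / 100
= 3316 * 90 / 100
= 3316 * 0.9
= 2984.4


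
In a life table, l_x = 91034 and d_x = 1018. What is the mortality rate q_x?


q_x = d_x / l_x
= 1018 / 91034
= 0.0112


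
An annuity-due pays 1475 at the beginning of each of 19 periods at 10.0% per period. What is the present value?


PV_due = PMT * (1-(1+i)^(-n))/i * (1+i)
PV_immediate = 12338.2571
PV_due = 12338.2571 * 1.1
= 13572.0828


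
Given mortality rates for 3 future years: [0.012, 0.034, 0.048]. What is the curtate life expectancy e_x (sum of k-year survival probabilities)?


e_x = sum_{k=1}^{n} k_p_x
k_p_x values:
  1_p_x = 0.988
  2_p_x = 0.954408
  3_p_x = 0.908596
e_x = 2.851


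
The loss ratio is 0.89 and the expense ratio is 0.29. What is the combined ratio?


Combined ratio = loss ratio + expense ratio
= 0.89 + 0.29
= 1.18


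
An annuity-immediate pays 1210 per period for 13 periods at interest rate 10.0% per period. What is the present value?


PV = PMT * (1 - (1+i)^(-n)) / i
= 1210 * (1 - (1+0.1)^(-13)) / 0.1
= 1210 * (1 - 0.289664) / 0.1
= 1210 * 7.103356
= 8595.061


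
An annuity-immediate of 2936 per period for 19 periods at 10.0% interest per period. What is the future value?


FV = PMT * ((1+i)^n - 1) / i
= 2936 * ((1.1)^19 - 1) / 0.1
= 2936 * (6.115909 - 1) / 0.1
= 150203.0896


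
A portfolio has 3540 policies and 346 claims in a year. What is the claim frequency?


frequency = claims / policies
= 346 / 3540
= 0.0977


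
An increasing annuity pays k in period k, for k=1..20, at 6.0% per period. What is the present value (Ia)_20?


(Ia)_n = sum_{k=1}^{n} k * v^k, v = 1/(1+i)
v = 0.943396
Sum computed term by term:
(Ia)_20 = 98.7004


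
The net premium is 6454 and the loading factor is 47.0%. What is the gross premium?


Gross = net * (1 + loading)
= 6454 * (1 + 0.47)
= 6454 * 1.47
= 9487.38


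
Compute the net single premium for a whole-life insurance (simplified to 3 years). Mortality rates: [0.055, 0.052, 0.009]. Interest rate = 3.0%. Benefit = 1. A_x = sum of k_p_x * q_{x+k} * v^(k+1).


v = 0.970874
Year 0: k_p_x=1.0, q=0.055, term=0.053398
Year 1: k_p_x=0.945, q=0.052, term=0.046319
Year 2: k_p_x=0.89586, q=0.009, term=0.007379
A_x = 0.1071


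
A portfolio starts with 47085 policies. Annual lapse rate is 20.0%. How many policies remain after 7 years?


remaining = initial * (1 - lapse)^years
= 47085 * (1 - 0.2)^7
= 47085 * 0.209715
= 9874.4402


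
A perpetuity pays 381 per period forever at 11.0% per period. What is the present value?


PV = PMT / i
= 381 / 0.11
= 3463.6364


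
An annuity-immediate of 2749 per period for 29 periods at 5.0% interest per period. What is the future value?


FV = PMT * ((1+i)^n - 1) / i
= 2749 * ((1.05)^29 - 1) / 0.05
= 2749 * (4.116136 - 1) / 0.05
= 171325.135


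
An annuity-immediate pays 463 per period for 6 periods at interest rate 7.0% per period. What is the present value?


PV = PMT * (1 - (1+i)^(-n)) / i
= 463 * (1 - (1+0.07)^(-6)) / 0.07
= 463 * (1 - 0.666342) / 0.07
= 463 * 4.76654
= 2206.9079


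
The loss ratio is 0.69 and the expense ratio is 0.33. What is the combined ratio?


Combined ratio = loss ratio + expense ratio
= 0.69 + 0.33
= 1.02


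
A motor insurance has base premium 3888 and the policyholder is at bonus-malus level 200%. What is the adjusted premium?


adjusted = base * BM_level / 100
= 3888 * 200 / 100
= 3888 * 2.0
= 7776.0


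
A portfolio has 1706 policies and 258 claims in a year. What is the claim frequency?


frequency = claims / policies
= 258 / 1706
= 0.1512


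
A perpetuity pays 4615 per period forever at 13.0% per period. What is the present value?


PV = PMT / i
= 4615 / 0.13
= 35500.0


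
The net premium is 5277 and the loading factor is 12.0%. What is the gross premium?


Gross = net * (1 + loading)
= 5277 * (1 + 0.12)
= 5277 * 1.12
= 5910.24


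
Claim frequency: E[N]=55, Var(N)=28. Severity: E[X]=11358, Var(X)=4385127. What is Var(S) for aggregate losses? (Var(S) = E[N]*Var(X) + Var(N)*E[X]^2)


Var(S) = E[N]*Var(X) + Var(N)*E[X]^2
= 55*4385127 + 28*11358^2
= 241181985 + 3612116592
= 3.8533e+09


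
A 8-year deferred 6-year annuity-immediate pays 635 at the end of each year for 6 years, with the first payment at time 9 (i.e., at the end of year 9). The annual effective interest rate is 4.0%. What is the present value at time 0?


PV at time 8 of the 6-year annuity-immediate:
a_n = 635 * (1-(1+0.04)^(-6))/0.04 = 3328.7569
Discount back 8 years to time 0:
PV = 3328.7569 * (1+0.04)^(-8)
= 3328.7569 * 0.73069
= 2432.2901


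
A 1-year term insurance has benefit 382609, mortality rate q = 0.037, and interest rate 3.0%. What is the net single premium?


NSP = benefit * q * v
v = 1/(1+i) = 0.970874
NSP = 382609 * 0.037 * 0.970874
= 13744.2068


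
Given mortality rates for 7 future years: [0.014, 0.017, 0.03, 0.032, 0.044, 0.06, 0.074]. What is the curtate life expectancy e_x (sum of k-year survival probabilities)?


e_x = sum_{k=1}^{n} k_p_x
k_p_x values:
  1_p_x = 0.986
  2_p_x = 0.969238
  3_p_x = 0.940161
  4_p_x = 0.910076
  5_p_x = 0.870032
  6_p_x = 0.81783
  7_p_x = 0.757311
e_x = 6.2506


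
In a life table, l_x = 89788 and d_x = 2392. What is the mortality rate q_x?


q_x = d_x / l_x
= 2392 / 89788
= 0.0266


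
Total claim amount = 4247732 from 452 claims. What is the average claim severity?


severity = total / number
= 4247732 / 452
= 9397.6372


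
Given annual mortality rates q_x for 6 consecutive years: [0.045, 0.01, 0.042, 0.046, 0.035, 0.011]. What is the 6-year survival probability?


p_k = 1 - q_k for each year
Survival = product of (1 - q_k)
= 0.955 * 0.99 * 0.958 * 0.954 * 0.965 * 0.989
= 0.8247


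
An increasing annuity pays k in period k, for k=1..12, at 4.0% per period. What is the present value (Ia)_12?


(Ia)_n = sum_{k=1}^{n} k * v^k, v = 1/(1+i)
v = 0.961538
Sum computed term by term:
(Ia)_12 = 56.6328


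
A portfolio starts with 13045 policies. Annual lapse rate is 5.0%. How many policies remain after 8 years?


remaining = initial * (1 - lapse)^years
= 13045 * (1 - 0.05)^8
= 13045 * 0.66342
= 8654.3195


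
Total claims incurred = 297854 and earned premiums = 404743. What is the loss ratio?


Loss ratio = claims / premiums
= 297854 / 404743
= 0.7359


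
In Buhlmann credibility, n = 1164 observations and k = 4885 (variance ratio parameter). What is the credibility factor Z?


Z = n / (n + k)
= 1164 / (1164 + 4885)
= 1164 / 6049
= 0.1924


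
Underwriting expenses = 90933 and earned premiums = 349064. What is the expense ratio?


Expense ratio = expenses / premiums
= 90933 / 349064
= 0.2605


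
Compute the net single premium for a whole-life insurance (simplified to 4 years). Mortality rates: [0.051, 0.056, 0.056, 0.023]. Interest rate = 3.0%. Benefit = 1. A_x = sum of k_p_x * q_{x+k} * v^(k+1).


v = 0.970874
Year 0: k_p_x=1.0, q=0.051, term=0.049515
Year 1: k_p_x=0.949, q=0.056, term=0.050093
Year 2: k_p_x=0.895856, q=0.056, term=0.045911
Year 3: k_p_x=0.845688, q=0.023, term=0.017282
A_x = 0.1628


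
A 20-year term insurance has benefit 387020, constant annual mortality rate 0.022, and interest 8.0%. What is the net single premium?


NSP = benefit * sum_{k=0}^{n-1} k_p_x * q * v^(k+1)
With constant q=0.022, v=0.925926
Sum = 0.186029
NSP = 387020 * 0.186029
= 71997.1218


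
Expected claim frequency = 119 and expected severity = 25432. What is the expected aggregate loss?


E[S] = E[N] * E[X]
= 119 * 25432
= 3.0264e+06


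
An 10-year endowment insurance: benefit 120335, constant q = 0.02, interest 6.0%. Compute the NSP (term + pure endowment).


Term component = 16358.0635
Pure endowment = 10_p_x * v^10 * benefit = 0.817073 * 0.558395 * 120335 = 54902.746
NSP = 71260.8095


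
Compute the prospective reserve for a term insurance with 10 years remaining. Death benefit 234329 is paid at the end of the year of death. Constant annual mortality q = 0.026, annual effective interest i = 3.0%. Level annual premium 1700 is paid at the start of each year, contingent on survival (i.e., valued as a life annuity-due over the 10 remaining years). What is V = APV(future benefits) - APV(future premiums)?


v = 1/(1+i) = 0.970874
APV(future benefits) per unit = sum_{k=0}^{9} k_p_x * q * v^(k+1) = 0.198824
APV(future benefits) = 234329 * 0.198824 = 46590.1219
Life annuity-due factor ä_{x:10} = sum_{k=0}^{9} k_p_x * v^k = 7.876471
APV(future premiums) = 1700 * 7.876471 = 13390.0009
V = 46590.1219 - 13390.0009
= 33200.121


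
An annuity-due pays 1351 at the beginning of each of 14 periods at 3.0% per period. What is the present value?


PV_due = PMT * (1-(1+i)^(-n))/i * (1+i)
PV_immediate = 15260.9948
PV_due = 15260.9948 * 1.03
= 15718.8247


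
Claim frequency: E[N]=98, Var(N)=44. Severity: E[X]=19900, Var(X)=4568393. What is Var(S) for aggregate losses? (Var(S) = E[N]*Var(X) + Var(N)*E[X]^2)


Var(S) = E[N]*Var(X) + Var(N)*E[X]^2
= 98*4568393 + 44*19900^2
= 447702514 + 17424440000
= 1.7872e+10


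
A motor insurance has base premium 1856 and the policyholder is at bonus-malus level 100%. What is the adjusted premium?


adjusted = base * BM_level / 100
= 1856 * 100 / 100
= 1856 * 1.0
= 1856.0


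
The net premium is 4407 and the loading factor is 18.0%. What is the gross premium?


Gross = net * (1 + loading)
= 4407 * (1 + 0.18)
= 4407 * 1.18
= 5200.26


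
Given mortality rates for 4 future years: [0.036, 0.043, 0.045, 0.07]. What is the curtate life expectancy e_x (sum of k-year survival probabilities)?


e_x = sum_{k=1}^{n} k_p_x
k_p_x values:
  1_p_x = 0.964
  2_p_x = 0.922548
  3_p_x = 0.881033
  4_p_x = 0.819361
e_x = 3.5869


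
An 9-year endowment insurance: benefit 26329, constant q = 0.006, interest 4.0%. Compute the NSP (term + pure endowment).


Term component = 1148.5913
Pure endowment = 9_p_x * v^9 * benefit = 0.947278 * 0.702587 * 26329 = 17523.1335
NSP = 18671.7248


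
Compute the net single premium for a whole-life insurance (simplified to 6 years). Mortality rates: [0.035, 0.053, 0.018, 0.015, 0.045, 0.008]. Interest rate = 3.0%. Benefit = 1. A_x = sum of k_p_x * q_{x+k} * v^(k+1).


v = 0.970874
Year 0: k_p_x=1.0, q=0.035, term=0.033981
Year 1: k_p_x=0.965, q=0.053, term=0.048209
Year 2: k_p_x=0.913855, q=0.018, term=0.015054
Year 3: k_p_x=0.897406, q=0.015, term=0.01196
Year 4: k_p_x=0.883945, q=0.045, term=0.034312
Year 5: k_p_x=0.844167, q=0.008, term=0.005656
A_x = 0.1492


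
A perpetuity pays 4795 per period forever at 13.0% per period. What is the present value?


PV = PMT / i
= 4795 / 0.13
= 36884.6154


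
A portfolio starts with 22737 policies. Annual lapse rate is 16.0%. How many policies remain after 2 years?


remaining = initial * (1 - lapse)^years
= 22737 * (1 - 0.16)^2
= 22737 * 0.7056
= 16043.2272


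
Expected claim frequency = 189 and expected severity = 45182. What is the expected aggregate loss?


E[S] = E[N] * E[X]
= 189 * 45182
= 8.5394e+06


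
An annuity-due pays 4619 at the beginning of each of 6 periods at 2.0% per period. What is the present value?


PV_due = PMT * (1-(1+i)^(-n))/i * (1+i)
PV_immediate = 25873.0093
PV_due = 25873.0093 * 1.02
= 26390.4695


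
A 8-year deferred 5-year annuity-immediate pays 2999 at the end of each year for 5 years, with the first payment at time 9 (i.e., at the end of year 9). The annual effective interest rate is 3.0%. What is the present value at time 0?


PV at time 8 of the 5-year annuity-immediate:
a_n = 2999 * (1-(1+0.03)^(-5))/0.03 = 13734.5419
Discount back 8 years to time 0:
PV = 13734.5419 * (1+0.03)^(-8)
= 13734.5419 * 0.789409
= 10842.1742


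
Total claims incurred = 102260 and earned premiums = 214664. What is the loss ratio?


Loss ratio = claims / premiums
= 102260 / 214664
= 0.4764


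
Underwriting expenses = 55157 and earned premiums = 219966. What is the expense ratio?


Expense ratio = expenses / premiums
= 55157 / 219966
= 0.2508


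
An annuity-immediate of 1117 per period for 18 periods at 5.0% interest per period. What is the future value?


FV = PMT * ((1+i)^n - 1) / i
= 1117 * ((1.05)^18 - 1) / 0.05
= 1117 * (2.406619 - 1) / 0.05
= 31423.8737


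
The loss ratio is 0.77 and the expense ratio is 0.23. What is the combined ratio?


Combined ratio = loss ratio + expense ratio
= 0.77 + 0.23
= 1.0


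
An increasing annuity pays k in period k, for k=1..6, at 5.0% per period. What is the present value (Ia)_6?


(Ia)_n = sum_{k=1}^{n} k * v^k, v = 1/(1+i)
v = 0.952381
Sum computed term by term:
(Ia)_6 = 17.0437


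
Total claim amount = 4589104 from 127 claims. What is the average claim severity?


severity = total / number
= 4589104 / 127
= 36134.6772


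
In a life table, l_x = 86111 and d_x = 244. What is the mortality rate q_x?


q_x = d_x / l_x
= 244 / 86111
= 0.0028


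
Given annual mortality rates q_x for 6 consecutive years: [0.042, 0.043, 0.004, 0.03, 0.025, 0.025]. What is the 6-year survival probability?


p_k = 1 - q_k for each year
Survival = product of (1 - q_k)
= 0.958 * 0.957 * 0.996 * 0.97 * 0.975 * 0.975
= 0.842


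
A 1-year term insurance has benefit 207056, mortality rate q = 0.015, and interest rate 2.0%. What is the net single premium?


NSP = benefit * q * v
v = 1/(1+i) = 0.980392
NSP = 207056 * 0.015 * 0.980392
= 3044.9412


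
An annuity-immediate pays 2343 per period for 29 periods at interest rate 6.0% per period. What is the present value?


PV = PMT * (1 - (1+i)^(-n)) / i
= 2343 * (1 - (1+0.06)^(-29)) / 0.06
= 2343 * (1 - 0.184557) / 0.06
= 2343 * 13.590721
= 31843.0594


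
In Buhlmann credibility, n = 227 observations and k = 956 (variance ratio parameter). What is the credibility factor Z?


Z = n / (n + k)
= 227 / (227 + 956)
= 227 / 1183
= 0.1919


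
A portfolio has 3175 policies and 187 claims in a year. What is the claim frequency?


frequency = claims / policies
= 187 / 3175
= 0.0589


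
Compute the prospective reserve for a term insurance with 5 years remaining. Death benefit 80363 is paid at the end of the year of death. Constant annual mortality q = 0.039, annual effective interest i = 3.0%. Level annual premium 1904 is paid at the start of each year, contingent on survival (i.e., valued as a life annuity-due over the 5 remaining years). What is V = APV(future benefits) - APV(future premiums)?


v = 1/(1+i) = 0.970874
APV(future benefits) per unit = sum_{k=0}^{4} k_p_x * q * v^(k+1) = 0.165598
APV(future benefits) = 80363 * 0.165598 = 13307.9686
Life annuity-due factor ä_{x:5} = sum_{k=0}^{4} k_p_x * v^k = 4.373491
APV(future premiums) = 1904 * 4.373491 = 8327.127
V = 13307.9686 - 8327.127
= 4980.8416


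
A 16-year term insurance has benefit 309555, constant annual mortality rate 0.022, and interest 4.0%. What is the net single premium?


NSP = benefit * sum_{k=0}^{n-1} k_p_x * q * v^(k+1)
With constant q=0.022, v=0.961538
Sum = 0.222124
NSP = 309555 * 0.222124
= 68759.578


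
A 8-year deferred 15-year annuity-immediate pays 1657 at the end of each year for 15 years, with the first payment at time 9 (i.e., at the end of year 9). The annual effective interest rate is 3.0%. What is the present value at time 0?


PV at time 8 of the 15-year annuity-immediate:
a_n = 1657 * (1-(1+0.03)^(-15))/0.03 = 19781.1584
Discount back 8 years to time 0:
PV = 19781.1584 * (1+0.03)^(-8)
= 19781.1584 * 0.789409
= 15615.4291


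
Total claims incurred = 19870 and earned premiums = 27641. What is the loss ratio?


Loss ratio = claims / premiums
= 19870 / 27641
= 0.7189


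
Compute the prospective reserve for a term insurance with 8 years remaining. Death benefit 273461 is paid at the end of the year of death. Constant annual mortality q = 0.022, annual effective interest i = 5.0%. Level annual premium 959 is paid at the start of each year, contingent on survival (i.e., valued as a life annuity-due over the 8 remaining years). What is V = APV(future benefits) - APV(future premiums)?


v = 1/(1+i) = 0.952381
APV(future benefits) per unit = sum_{k=0}^{7} k_p_x * q * v^(k+1) = 0.13246
APV(future benefits) = 273461 * 0.13246 = 36222.5663
Life annuity-due factor ä_{x:8} = sum_{k=0}^{7} k_p_x * v^k = 6.321941
APV(future premiums) = 959 * 6.321941 = 6062.7414
V = 36222.5663 - 6062.7414
= 30159.8249


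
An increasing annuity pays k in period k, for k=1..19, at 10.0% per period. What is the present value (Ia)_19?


(Ia)_n = sum_{k=1}^{n} k * v^k, v = 1/(1+i)
v = 0.909091
Sum computed term by term:
(Ia)_19 = 60.9476


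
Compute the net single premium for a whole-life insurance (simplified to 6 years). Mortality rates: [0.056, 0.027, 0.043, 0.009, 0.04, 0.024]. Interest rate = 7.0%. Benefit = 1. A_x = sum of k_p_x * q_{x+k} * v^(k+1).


v = 0.934579
Year 0: k_p_x=1.0, q=0.056, term=0.052336
Year 1: k_p_x=0.944, q=0.027, term=0.022262
Year 2: k_p_x=0.918512, q=0.043, term=0.032241
Year 3: k_p_x=0.879016, q=0.009, term=0.006035
Year 4: k_p_x=0.871105, q=0.04, term=0.024843
Year 5: k_p_x=0.836261, q=0.024, term=0.013374
A_x = 0.1511


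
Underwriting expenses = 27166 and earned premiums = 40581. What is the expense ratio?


Expense ratio = expenses / premiums
= 27166 / 40581
= 0.6694


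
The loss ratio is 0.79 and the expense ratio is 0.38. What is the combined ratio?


Combined ratio = loss ratio + expense ratio
= 0.79 + 0.38
= 1.17


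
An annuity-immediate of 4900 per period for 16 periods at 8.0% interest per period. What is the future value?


FV = PMT * ((1+i)^n - 1) / i
= 4900 * ((1.08)^16 - 1) / 0.08
= 4900 * (3.425943 - 1) / 0.08
= 148588.9869


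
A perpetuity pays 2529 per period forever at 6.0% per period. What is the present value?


PV = PMT / i
= 2529 / 0.06
= 42150.0


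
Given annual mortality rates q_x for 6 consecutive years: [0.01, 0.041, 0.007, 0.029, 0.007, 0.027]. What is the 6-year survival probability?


p_k = 1 - q_k for each year
Survival = product of (1 - q_k)
= 0.99 * 0.959 * 0.993 * 0.971 * 0.993 * 0.973
= 0.8845


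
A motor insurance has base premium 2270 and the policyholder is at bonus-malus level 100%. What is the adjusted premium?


adjusted = base * BM_level / 100
= 2270 * 100 / 100
= 2270 * 1.0
= 2270.0


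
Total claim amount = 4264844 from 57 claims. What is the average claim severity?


severity = total / number
= 4264844 / 57
= 74821.8246


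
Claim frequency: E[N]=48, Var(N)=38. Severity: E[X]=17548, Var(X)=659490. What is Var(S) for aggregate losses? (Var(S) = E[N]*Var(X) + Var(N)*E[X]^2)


Var(S) = E[N]*Var(X) + Var(N)*E[X]^2
= 48*659490 + 38*17548^2
= 31655520 + 11701427552
= 1.1733e+10


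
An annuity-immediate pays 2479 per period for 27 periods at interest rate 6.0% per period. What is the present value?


PV = PMT * (1 - (1+i)^(-n)) / i
= 2479 * (1 - (1+0.06)^(-27)) / 0.06
= 2479 * (1 - 0.207368) / 0.06
= 2479 * 13.210534
= 32748.9141


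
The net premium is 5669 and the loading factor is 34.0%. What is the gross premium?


Gross = net * (1 + loading)
= 5669 * (1 + 0.34)
= 5669 * 1.34
= 7596.46


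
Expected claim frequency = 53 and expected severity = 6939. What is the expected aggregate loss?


E[S] = E[N] * E[X]
= 53 * 6939
= 367767


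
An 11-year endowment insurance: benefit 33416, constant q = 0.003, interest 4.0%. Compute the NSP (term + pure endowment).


Term component = 866.1814
Pure endowment = 11_p_x * v^11 * benefit = 0.967491 * 0.649581 * 33416 = 21000.7339
NSP = 21866.9152


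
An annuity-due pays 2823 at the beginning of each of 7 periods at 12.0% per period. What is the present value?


PV_due = PMT * (1-(1+i)^(-n))/i * (1+i)
PV_immediate = 12883.4847
PV_due = 12883.4847 * 1.12
= 14429.5029


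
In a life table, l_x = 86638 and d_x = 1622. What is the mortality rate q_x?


q_x = d_x / l_x
= 1622 / 86638
= 0.0187


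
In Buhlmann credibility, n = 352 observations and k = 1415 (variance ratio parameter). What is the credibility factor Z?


Z = n / (n + k)
= 352 / (352 + 1415)
= 352 / 1767
= 0.1992


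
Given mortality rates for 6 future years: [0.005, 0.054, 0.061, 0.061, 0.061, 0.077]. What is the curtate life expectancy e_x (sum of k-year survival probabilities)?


e_x = sum_{k=1}^{n} k_p_x
k_p_x values:
  1_p_x = 0.995
  2_p_x = 0.94127
  3_p_x = 0.883853
  4_p_x = 0.829938
  5_p_x = 0.779311
  6_p_x = 0.719304
e_x = 5.1487


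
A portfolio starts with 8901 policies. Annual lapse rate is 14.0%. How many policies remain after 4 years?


remaining = initial * (1 - lapse)^years
= 8901 * (1 - 0.14)^4
= 8901 * 0.547008
= 4868.9196


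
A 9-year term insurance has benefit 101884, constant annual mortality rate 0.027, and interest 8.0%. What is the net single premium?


NSP = benefit * sum_{k=0}^{n-1} k_p_x * q * v^(k+1)
With constant q=0.027, v=0.925926
Sum = 0.153667
NSP = 101884 * 0.153667
= 15656.2307


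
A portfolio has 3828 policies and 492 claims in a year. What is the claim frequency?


frequency = claims / policies
= 492 / 3828
= 0.1285


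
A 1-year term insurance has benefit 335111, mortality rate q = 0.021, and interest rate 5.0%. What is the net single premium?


NSP = benefit * q * v
v = 1/(1+i) = 0.952381
NSP = 335111 * 0.021 * 0.952381
= 6702.22


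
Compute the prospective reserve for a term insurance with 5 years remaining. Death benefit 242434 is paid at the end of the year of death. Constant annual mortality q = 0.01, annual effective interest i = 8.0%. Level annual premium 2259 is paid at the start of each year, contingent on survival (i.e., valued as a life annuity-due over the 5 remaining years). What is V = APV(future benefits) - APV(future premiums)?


v = 1/(1+i) = 0.925926
APV(future benefits) per unit = sum_{k=0}^{4} k_p_x * q * v^(k+1) = 0.039197
APV(future benefits) = 242434 * 0.039197 = 9502.6626
Life annuity-due factor ä_{x:5} = sum_{k=0}^{4} k_p_x * v^k = 4.233266
APV(future premiums) = 2259 * 4.233266 = 9562.9475
V = 9502.6626 - 9562.9475
= -60.2848


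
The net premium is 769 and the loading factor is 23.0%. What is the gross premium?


Gross = net * (1 + loading)
= 769 * (1 + 0.23)
= 769 * 1.23
= 945.87


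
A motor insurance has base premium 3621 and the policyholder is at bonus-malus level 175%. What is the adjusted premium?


adjusted = base * BM_level / 100
= 3621 * 175 / 100
= 3621 * 1.75
= 6336.75


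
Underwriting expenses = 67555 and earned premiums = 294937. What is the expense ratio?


Expense ratio = expenses / premiums
= 67555 / 294937
= 0.229


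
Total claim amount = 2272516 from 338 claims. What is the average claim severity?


severity = total / number
= 2272516 / 338
= 6723.4201


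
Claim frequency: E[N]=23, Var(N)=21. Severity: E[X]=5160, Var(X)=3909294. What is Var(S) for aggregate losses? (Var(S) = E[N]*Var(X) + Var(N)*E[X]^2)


Var(S) = E[N]*Var(X) + Var(N)*E[X]^2
= 23*3909294 + 21*5160^2
= 89913762 + 559137600
= 6.4905e+08


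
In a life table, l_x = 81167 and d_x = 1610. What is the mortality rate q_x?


q_x = d_x / l_x
= 1610 / 81167
= 0.0198


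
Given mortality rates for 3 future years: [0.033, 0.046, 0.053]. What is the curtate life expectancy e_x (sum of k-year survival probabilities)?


e_x = sum_{k=1}^{n} k_p_x
k_p_x values:
  1_p_x = 0.967
  2_p_x = 0.922518
  3_p_x = 0.873625
e_x = 2.7631


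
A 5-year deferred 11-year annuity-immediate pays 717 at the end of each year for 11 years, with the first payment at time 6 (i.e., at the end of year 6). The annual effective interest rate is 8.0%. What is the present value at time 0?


PV at time 5 of the 11-year annuity-immediate:
a_n = 717 * (1-(1+0.08)^(-11))/0.08 = 5118.6374
Discount back 5 years to time 0:
PV = 5118.6374 * (1+0.08)^(-5)
= 5118.6374 * 0.680583
= 3483.6586


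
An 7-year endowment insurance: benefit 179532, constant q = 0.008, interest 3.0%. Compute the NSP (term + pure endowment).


Term component = 8744.655
Pure endowment = 7_p_x * v^7 * benefit = 0.945326 * 0.813092 * 179532 = 137994.8889
NSP = 146739.5439


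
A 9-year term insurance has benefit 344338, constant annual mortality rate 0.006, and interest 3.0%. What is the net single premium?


NSP = benefit * sum_{k=0}^{n-1} k_p_x * q * v^(k+1)
With constant q=0.006, v=0.970874
Sum = 0.045665
NSP = 344338 * 0.045665
= 15724.2106


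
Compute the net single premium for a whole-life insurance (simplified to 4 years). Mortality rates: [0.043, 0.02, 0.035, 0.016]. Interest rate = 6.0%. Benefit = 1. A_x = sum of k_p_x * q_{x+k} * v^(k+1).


v = 0.943396
Year 0: k_p_x=1.0, q=0.043, term=0.040566
Year 1: k_p_x=0.957, q=0.02, term=0.017035
Year 2: k_p_x=0.93786, q=0.035, term=0.027561
Year 3: k_p_x=0.905035, q=0.016, term=0.01147
A_x = 0.0966


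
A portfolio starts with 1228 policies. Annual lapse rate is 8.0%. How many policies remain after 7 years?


remaining = initial * (1 - lapse)^years
= 1228 * (1 - 0.08)^7
= 1228 * 0.557847
= 685.0356


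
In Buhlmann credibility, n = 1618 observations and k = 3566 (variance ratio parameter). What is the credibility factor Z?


Z = n / (n + k)
= 1618 / (1618 + 3566)
= 1618 / 5184
= 0.3121


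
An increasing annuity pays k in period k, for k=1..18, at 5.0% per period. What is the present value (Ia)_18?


(Ia)_n = sum_{k=1}^{n} k * v^k, v = 1/(1+i)
v = 0.952381
Sum computed term by term:
(Ia)_18 = 95.8939


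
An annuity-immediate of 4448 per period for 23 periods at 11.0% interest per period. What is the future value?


FV = PMT * ((1+i)^n - 1) / i
= 4448 * ((1.11)^23 - 1) / 0.11
= 4448 * (11.026267 - 1) / 0.11
= 405425.7859


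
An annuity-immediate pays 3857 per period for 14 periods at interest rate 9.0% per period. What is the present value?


PV = PMT * (1 - (1+i)^(-n)) / i
= 3857 * (1 - (1+0.09)^(-14)) / 0.09
= 3857 * (1 - 0.299246) / 0.09
= 3857 * 7.78615
= 30031.182


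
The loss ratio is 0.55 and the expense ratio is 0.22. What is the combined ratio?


Combined ratio = loss ratio + expense ratio
= 0.55 + 0.22
= 0.77


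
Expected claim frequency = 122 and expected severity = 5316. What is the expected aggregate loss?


E[S] = E[N] * E[X]
= 122 * 5316
= 648552


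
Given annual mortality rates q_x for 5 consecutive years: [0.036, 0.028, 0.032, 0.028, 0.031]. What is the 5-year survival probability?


p_k = 1 - q_k for each year
Survival = product of (1 - q_k)
= 0.964 * 0.972 * 0.968 * 0.972 * 0.969
= 0.8543


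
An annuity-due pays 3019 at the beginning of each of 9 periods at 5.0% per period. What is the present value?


PV_due = PMT * (1-(1+i)^(-n))/i * (1+i)
PV_immediate = 21458.5136
PV_due = 21458.5136 * 1.05
= 22531.4393


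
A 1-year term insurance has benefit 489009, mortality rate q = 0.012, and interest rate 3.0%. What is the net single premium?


NSP = benefit * q * v
v = 1/(1+i) = 0.970874
NSP = 489009 * 0.012 * 0.970874
= 5697.1922


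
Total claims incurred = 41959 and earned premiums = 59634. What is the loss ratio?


Loss ratio = claims / premiums
= 41959 / 59634
= 0.7036


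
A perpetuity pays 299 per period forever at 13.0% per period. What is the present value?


PV = PMT / i
= 299 / 0.13
= 2300.0


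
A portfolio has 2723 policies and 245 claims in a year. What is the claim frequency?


frequency = claims / policies
= 245 / 2723
= 0.09


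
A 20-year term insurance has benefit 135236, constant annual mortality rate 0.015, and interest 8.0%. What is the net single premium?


NSP = benefit * sum_{k=0}^{n-1} k_p_x * q * v^(k+1)
With constant q=0.015, v=0.925926
Sum = 0.132856
NSP = 135236 * 0.132856
= 17966.8771


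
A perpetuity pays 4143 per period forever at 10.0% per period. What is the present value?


PV = PMT / i
= 4143 / 0.1
= 41430.0


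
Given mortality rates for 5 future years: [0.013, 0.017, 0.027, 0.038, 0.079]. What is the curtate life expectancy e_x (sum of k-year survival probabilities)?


e_x = sum_{k=1}^{n} k_p_x
k_p_x values:
  1_p_x = 0.987
  2_p_x = 0.970221
  3_p_x = 0.944025
  4_p_x = 0.908152
  5_p_x = 0.836408
e_x = 4.6458


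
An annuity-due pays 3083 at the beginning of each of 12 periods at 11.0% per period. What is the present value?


PV_due = PMT * (1-(1+i)^(-n))/i * (1+i)
PV_immediate = 20015.934
PV_due = 20015.934 * 1.11
= 22217.6867


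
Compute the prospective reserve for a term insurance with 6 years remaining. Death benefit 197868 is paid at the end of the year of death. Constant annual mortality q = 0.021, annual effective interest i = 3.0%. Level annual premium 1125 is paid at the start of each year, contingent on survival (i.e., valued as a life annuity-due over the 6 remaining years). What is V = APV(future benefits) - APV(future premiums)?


v = 1/(1+i) = 0.970874
APV(future benefits) per unit = sum_{k=0}^{5} k_p_x * q * v^(k+1) = 0.108151
APV(future benefits) = 197868 * 0.108151 = 21399.5462
Life annuity-due factor ä_{x:6} = sum_{k=0}^{5} k_p_x * v^k = 5.30453
APV(future premiums) = 1125 * 5.30453 = 5967.5965
V = 21399.5462 - 5967.5965
= 15431.9497


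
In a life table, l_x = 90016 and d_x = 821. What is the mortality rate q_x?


q_x = d_x / l_x
= 821 / 90016
= 0.0091


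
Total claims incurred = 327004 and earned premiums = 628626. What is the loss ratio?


Loss ratio = claims / premiums
= 327004 / 628626
= 0.5202


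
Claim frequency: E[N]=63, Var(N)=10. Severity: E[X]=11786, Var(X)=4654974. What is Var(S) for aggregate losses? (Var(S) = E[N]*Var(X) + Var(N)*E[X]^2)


Var(S) = E[N]*Var(X) + Var(N)*E[X]^2
= 63*4654974 + 10*11786^2
= 293263362 + 1389097960
= 1.6824e+09


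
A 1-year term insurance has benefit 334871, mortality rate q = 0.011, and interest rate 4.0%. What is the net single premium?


NSP = benefit * q * v
v = 1/(1+i) = 0.961538
NSP = 334871 * 0.011 * 0.961538
= 3541.9048


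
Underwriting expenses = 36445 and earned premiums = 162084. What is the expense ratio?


Expense ratio = expenses / premiums
= 36445 / 162084
= 0.2249


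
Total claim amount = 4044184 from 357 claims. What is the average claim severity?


severity = total / number
= 4044184 / 357
= 11328.2465


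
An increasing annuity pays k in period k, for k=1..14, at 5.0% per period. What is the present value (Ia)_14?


(Ia)_n = sum_{k=1}^{n} k * v^k, v = 1/(1+i)
v = 0.952381
Sum computed term by term:
(Ia)_14 = 66.4524


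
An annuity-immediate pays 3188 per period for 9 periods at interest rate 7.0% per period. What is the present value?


PV = PMT * (1 - (1+i)^(-n)) / i
= 3188 * (1 - (1+0.07)^(-9)) / 0.07
= 3188 * (1 - 0.543934) / 0.07
= 3188 * 6.515232
= 20770.5604


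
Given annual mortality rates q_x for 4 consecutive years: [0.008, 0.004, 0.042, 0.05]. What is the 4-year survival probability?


p_k = 1 - q_k for each year
Survival = product of (1 - q_k)
= 0.992 * 0.996 * 0.958 * 0.95
= 0.8992


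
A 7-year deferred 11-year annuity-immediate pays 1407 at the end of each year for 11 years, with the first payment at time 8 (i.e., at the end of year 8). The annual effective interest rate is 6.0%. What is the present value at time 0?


PV at time 7 of the 11-year annuity-immediate:
a_n = 1407 * (1-(1+0.06)^(-11))/0.06 = 11096.8325
Discount back 7 years to time 0:
PV = 11096.8325 * (1+0.06)^(-7)
= 11096.8325 * 0.665057
= 7380.0274


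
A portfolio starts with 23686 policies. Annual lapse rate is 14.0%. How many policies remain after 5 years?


remaining = initial * (1 - lapse)^years
= 23686 * (1 - 0.14)^5
= 23686 * 0.470427
= 11142.5343


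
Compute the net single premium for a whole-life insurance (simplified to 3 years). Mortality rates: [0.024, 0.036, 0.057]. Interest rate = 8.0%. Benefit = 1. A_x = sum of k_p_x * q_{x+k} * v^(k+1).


v = 0.925926
Year 0: k_p_x=1.0, q=0.024, term=0.022222
Year 1: k_p_x=0.976, q=0.036, term=0.030123
Year 2: k_p_x=0.940864, q=0.057, term=0.042573
A_x = 0.0949


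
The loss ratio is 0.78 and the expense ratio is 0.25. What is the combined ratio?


Combined ratio = loss ratio + expense ratio
= 0.78 + 0.25
= 1.03


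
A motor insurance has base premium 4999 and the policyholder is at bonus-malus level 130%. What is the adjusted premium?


adjusted = base * BM_level / 100
= 4999 * 130 / 100
= 4999 * 1.3
= 6498.7


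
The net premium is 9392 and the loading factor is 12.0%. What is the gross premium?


Gross = net * (1 + loading)
= 9392 * (1 + 0.12)
= 9392 * 1.12
= 10519.04


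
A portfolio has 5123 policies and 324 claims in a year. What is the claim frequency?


frequency = claims / policies
= 324 / 5123
= 0.0632


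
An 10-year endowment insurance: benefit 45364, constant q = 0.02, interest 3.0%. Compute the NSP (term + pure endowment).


Term component = 7113.458
Pure endowment = 10_p_x * v^10 * benefit = 0.817073 * 0.744094 * 45364 = 27580.355
NSP = 34693.813


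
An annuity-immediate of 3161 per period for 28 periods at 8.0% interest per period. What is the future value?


FV = PMT * ((1+i)^n - 1) / i
= 3161 * ((1.08)^28 - 1) / 0.08
= 3161 * (8.627106 - 1) / 0.08
= 301366.0411


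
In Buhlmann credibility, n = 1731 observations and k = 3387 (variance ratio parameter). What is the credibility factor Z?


Z = n / (n + k)
= 1731 / (1731 + 3387)
= 1731 / 5118
= 0.3382


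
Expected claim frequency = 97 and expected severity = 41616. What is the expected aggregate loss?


E[S] = E[N] * E[X]
= 97 * 41616
= 4.0368e+06


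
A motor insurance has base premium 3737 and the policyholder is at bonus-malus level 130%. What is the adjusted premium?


adjusted = base * BM_level / 100
= 3737 * 130 / 100
= 3737 * 1.3
= 4858.1


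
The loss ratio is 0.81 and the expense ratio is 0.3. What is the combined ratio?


Combined ratio = loss ratio + expense ratio
= 0.81 + 0.3
= 1.11


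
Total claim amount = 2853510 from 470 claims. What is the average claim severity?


severity = total / number
= 2853510 / 470
= 6071.2979


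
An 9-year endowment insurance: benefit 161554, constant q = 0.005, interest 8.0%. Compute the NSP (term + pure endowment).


Term component = 4958.9212
Pure endowment = 9_p_x * v^9 * benefit = 0.95589 * 0.500249 * 161554 = 77252.3399
NSP = 82211.2611


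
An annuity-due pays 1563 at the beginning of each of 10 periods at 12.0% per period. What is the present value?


PV_due = PMT * (1-(1+i)^(-n))/i * (1+i)
PV_immediate = 8831.2986
PV_due = 8831.2986 * 1.12
= 9891.0544


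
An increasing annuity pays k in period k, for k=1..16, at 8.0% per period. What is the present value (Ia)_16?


(Ia)_n = sum_{k=1}^{n} k * v^k, v = 1/(1+i)
v = 0.925926
Sum computed term by term:
(Ia)_16 = 61.1154


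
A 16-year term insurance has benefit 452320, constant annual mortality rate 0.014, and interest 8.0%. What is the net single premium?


NSP = benefit * sum_{k=0}^{n-1} k_p_x * q * v^(k+1)
With constant q=0.014, v=0.925926
Sum = 0.114242
NSP = 452320 * 0.114242
= 51674.15


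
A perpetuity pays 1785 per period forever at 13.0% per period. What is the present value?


PV = PMT / i
= 1785 / 0.13
= 13730.7692


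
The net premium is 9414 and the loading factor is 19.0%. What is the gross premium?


Gross = net * (1 + loading)
= 9414 * (1 + 0.19)
= 9414 * 1.19
= 11202.66


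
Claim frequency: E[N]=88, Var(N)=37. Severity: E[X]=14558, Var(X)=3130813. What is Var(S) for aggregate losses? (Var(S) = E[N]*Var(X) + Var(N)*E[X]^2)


Var(S) = E[N]*Var(X) + Var(N)*E[X]^2
= 88*3130813 + 37*14558^2
= 275511544 + 7841608468
= 8.1171e+09
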